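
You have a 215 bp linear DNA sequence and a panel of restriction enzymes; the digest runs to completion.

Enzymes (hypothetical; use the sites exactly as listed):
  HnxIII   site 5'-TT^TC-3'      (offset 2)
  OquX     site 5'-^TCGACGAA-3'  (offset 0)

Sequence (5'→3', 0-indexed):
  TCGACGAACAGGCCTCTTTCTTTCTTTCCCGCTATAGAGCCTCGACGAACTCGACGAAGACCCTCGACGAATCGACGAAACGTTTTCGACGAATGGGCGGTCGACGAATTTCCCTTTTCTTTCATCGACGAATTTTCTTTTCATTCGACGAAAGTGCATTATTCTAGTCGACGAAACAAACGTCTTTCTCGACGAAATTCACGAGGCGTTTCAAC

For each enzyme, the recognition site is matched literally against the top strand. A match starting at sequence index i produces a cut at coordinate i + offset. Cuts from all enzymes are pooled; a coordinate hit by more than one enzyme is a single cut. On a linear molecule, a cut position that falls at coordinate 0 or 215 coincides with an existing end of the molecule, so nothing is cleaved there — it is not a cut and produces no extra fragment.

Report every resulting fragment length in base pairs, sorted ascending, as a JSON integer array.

Site scan:
  HnxIII (TTTC, off=2): starts [16, 20, 24, 83, 108, 115, 119, 133, 138, 184, 208] → cuts [18, 22, 26, 85, 110, 117, 121, 135, 140, 186, 210]
  OquX (TCGACGAA, off=0): starts [0, 41, 50, 63, 71, 85, 100, 124, 144, 167, 188] → cuts [41, 50, 63, 71, 85, 100, 124, 144, 167, 188] (position 0 is a terminus of the linear molecule — no cut)

All cut coordinates (distinct, sorted): [18, 22, 26, 41, 50, 63, 71, 85, 100, 110, 117, 121, 124, 135, 140, 144, 167, 186, 188, 210]

Fragments:
  [0,18): 18 bp
  [18,22): 4 bp
  [22,26): 4 bp
  [26,41): 15 bp
  [41,50): 9 bp
  [50,63): 13 bp
  [63,71): 8 bp
  [71,85): 14 bp
  [85,100): 15 bp
  [100,110): 10 bp
  [110,117): 7 bp
  [117,121): 4 bp
  [121,124): 3 bp
  [124,135): 11 bp
  [135,140): 5 bp
  [140,144): 4 bp
  [144,167): 23 bp
  [167,186): 19 bp
  [186,188): 2 bp
  [188,210): 22 bp
  [210,215): 5 bp

[2,3,4,4,4,4,5,5,7,8,9,10,11,13,14,15,15,18,19,22,23]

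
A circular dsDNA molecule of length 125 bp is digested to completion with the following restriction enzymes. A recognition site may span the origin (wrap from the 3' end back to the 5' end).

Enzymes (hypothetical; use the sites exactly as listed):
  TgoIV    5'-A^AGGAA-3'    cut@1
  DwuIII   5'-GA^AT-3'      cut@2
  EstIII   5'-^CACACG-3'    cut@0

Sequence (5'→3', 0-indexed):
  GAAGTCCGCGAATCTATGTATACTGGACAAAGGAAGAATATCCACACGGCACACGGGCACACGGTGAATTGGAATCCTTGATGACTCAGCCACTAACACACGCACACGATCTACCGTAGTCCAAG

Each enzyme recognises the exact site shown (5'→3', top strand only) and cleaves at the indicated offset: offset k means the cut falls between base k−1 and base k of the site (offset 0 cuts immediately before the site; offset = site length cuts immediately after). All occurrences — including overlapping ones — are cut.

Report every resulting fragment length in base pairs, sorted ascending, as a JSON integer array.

[5,6,6,7,7,8,10,13,19,21,23]

Per-enzyme occurrences:
  TgoIV AAGGAA/1: at [29, 122] ⇒ [30, 123]
  DwuIII GAAT/2: at [9, 35, 65, 71] ⇒ [11, 37, 67, 73]
  EstIII CACACG/0: at [42, 49, 57, 96, 102] ⇒ [42, 49, 57, 96, 102]

All cut coordinates (distinct, sorted): [11, 30, 37, 42, 49, 57, 67, 73, 96, 102, 123]

Fragment lengths:
  11→30: 19 bp
  30→37: 7 bp
  37→42: 5 bp
  42→49: 7 bp
  49→57: 8 bp
  57→67: 10 bp
  67→73: 6 bp
  73→96: 23 bp
  96→102: 6 bp
  102→123: 21 bp
  123→11 (wrap): 125-123+11 = 13 bp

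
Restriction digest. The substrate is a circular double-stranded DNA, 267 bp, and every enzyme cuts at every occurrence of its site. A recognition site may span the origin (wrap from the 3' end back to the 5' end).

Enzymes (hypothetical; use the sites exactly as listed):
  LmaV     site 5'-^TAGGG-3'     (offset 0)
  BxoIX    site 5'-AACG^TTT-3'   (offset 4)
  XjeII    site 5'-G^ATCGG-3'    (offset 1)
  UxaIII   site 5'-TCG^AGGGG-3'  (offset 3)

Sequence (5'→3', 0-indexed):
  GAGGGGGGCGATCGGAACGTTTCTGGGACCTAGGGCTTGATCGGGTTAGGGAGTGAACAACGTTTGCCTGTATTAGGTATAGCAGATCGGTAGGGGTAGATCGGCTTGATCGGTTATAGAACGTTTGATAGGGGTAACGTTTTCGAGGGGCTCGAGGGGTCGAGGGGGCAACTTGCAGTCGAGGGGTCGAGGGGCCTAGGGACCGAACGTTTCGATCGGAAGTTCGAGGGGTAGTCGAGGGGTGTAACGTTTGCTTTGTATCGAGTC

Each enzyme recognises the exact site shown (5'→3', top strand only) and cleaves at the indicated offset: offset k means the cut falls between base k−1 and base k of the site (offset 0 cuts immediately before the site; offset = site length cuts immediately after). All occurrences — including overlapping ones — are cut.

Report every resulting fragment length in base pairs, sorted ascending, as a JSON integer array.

[5,5,5,6,7,7,8,8,9,9,9,9,9,9,11,11,11,12,12,13,15,16,19,19,23]

Per-enzyme occurrences:
  LmaV TAGGG/0: at [30, 46, 90, 128, 196] ⇒ [30, 46, 90, 128, 196]
  BxoIX AACGTTT/4: at [15, 58, 119, 135, 205, 245] ⇒ [19, 62, 123, 139, 209, 249]
  XjeII GATCGG/1: at [9, 38, 84, 98, 107, 213] ⇒ [10, 39, 85, 99, 108, 214]
  UxaIII TCGAGGGG/3: at [142, 151, 159, 178, 186, 223, 234, 265] ⇒ [1, 145, 154, 162, 181, 189, 226, 237]

Pooled cuts: [1, 10, 19, 30, 39, 46, 62, 85, 90, 99, 108, 123, 128, 139, 145, 154, 162, 181, 189, 196, 209, 214, 226, 237, 249]

Fragments:
  1→10: 9 bp
  10→19: 9 bp
  19→30: 11 bp
  30→39: 9 bp
  39→46: 7 bp
  46→62: 16 bp
  62→85: 23 bp
  85→90: 5 bp
  90→99: 9 bp
  99→108: 9 bp
  108→123: 15 bp
  123→128: 5 bp
  128→139: 11 bp
  139→145: 6 bp
  145→154: 9 bp
  154→162: 8 bp
  162→181: 19 bp
  181→189: 8 bp
  189→196: 7 bp
  196→209: 13 bp
  209→214: 5 bp
  214→226: 12 bp
  226→237: 11 bp
  237→249: 12 bp
  249→1 (wrap): 267-249+1 = 19 bp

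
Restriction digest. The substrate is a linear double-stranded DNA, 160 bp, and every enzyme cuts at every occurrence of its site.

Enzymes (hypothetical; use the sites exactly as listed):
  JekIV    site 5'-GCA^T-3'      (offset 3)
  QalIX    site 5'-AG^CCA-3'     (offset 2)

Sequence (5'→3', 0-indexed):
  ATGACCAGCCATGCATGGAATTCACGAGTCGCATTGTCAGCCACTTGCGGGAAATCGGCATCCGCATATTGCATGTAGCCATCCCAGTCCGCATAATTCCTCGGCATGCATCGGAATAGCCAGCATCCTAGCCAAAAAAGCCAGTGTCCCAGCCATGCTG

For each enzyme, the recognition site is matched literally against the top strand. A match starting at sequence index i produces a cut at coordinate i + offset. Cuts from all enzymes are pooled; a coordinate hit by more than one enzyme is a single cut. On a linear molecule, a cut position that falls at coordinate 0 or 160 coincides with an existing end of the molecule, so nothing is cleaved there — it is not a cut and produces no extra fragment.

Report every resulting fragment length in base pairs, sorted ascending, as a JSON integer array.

Site scan:
  JekIV (GCAT, off=3): starts [12, 30, 57, 63, 70, 90, 103, 107, 122] → cuts [15, 33, 60, 66, 73, 93, 106, 110, 125]
  QalIX (AGCCA, off=2): starts [6, 38, 76, 117, 129, 138, 150] → cuts [8, 40, 78, 119, 131, 140, 152]

All cut coordinates (distinct, sorted): [8, 15, 33, 40, 60, 66, 73, 78, 93, 106, 110, 119, 125, 131, 140, 152]

Fragments:
  [0,8): 8 bp
  [8,15): 7 bp
  [15,33): 18 bp
  [33,40): 7 bp
  [40,60): 20 bp
  [60,66): 6 bp
  [66,73): 7 bp
  [73,78): 5 bp
  [78,93): 15 bp
  [93,106): 13 bp
  [106,110): 4 bp
  [110,119): 9 bp
  [119,125): 6 bp
  [125,131): 6 bp
  [131,140): 9 bp
  [140,152): 12 bp
  [152,160): 8 bp

[4,5,6,6,6,7,7,7,8,8,9,9,12,13,15,18,20]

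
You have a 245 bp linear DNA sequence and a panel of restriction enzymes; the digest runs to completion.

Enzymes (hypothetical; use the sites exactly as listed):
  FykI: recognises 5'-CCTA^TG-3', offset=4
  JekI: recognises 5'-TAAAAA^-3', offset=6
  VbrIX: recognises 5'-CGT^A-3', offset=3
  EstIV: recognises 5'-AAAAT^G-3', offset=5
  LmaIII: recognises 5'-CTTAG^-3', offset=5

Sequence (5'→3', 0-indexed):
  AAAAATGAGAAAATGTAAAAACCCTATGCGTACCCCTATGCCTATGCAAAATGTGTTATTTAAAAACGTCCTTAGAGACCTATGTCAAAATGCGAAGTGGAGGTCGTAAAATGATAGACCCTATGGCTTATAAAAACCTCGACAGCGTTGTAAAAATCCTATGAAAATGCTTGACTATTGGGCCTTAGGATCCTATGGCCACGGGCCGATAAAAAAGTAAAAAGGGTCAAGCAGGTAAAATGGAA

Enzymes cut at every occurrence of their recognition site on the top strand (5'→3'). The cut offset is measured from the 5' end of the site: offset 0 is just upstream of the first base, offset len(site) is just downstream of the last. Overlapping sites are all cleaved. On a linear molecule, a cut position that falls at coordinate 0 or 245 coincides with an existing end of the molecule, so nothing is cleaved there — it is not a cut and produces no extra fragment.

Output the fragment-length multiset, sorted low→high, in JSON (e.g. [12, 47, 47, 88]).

Scan for sites:
  FykI (CCTATG, off=4): starts [22, 34, 40, 78, 119, 157, 191] → cuts [26, 38, 44, 82, 123, 161, 195]
  JekI (TAAAAA, off=6): starts [15, 60, 130, 150, 209, 217] → cuts [21, 66, 136, 156, 215, 223]
  VbrIX (CGTA, off=3): starts [28, 104] → cuts [31, 107]
  EstIV (AAAATG, off=5): starts [1, 9, 47, 86, 107, 163, 236] → cuts [6, 14, 52, 91, 112, 168, 241]
  LmaIII (CTTAG, off=5): starts [70, 183] → cuts [75, 188]

All cut coordinates (distinct, sorted): [6, 14, 21, 26, 31, 38, 44, 52, 66, 75, 82, 91, 107, 112, 123, 136, 156, 161, 168, 188, 195, 215, 223, 241]

Fragment lengths:
  [0,6): 6 bp
  [6,14): 8 bp
  [14,21): 7 bp
  [21,26): 5 bp
  [26,31): 5 bp
  [31,38): 7 bp
  [38,44): 6 bp
  [44,52): 8 bp
  [52,66): 14 bp
  [66,75): 9 bp
  [75,82): 7 bp
  [82,91): 9 bp
  [91,107): 16 bp
  [107,112): 5 bp
  [112,123): 11 bp
  [123,136): 13 bp
  [136,156): 20 bp
  [156,161): 5 bp
  [161,168): 7 bp
  [168,188): 20 bp
  [188,195): 7 bp
  [195,215): 20 bp
  [215,223): 8 bp
  [223,241): 18 bp
  [241,245): 4 bp

[4,5,5,5,5,6,6,7,7,7,7,7,8,8,8,9,9,11,13,14,16,18,20,20,20]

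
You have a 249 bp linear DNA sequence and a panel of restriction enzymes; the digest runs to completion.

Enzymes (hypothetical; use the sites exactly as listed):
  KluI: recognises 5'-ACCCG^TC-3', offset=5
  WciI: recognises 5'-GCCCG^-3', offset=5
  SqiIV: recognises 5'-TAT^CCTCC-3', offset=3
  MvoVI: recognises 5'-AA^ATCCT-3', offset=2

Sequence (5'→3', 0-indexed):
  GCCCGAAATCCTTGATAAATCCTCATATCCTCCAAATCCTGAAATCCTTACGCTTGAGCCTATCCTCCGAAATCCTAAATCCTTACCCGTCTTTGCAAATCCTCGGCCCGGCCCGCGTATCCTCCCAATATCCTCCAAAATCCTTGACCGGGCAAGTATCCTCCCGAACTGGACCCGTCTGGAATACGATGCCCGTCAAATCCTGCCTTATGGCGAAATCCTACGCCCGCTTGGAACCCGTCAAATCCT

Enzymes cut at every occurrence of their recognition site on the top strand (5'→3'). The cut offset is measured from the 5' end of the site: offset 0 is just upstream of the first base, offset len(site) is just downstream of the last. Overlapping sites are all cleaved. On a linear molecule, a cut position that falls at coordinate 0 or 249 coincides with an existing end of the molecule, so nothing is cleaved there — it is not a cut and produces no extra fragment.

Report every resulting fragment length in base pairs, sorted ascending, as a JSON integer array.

Per-enzyme occurrences:
  KluI (ACCCGTC, off=5): starts [84, 172, 235] → cuts [89, 177, 240]
  WciI (GCCCG, off=5): starts [0, 105, 110, 190, 224] → cuts [5, 110, 115, 195, 229]
  SqiIV (TATCCTCC, off=3): starts [25, 60, 117, 128, 156] → cuts [28, 63, 120, 131, 159]
  MvoVI (AAATCCT, off=2): starts [5, 16, 33, 41, 69, 76, 96, 137, 197, 215, 242] → cuts [7, 18, 35, 43, 71, 78, 98, 139, 199, 217, 244]

All cut coordinates (distinct, sorted): [5, 7, 18, 28, 35, 43, 63, 71, 78, 89, 98, 110, 115, 120, 131, 139, 159, 177, 195, 199, 217, 229, 240, 244]

Fragment lengths:
  [0,5): 5 bp
  [5,7): 2 bp
  [7,18): 11 bp
  [18,28): 10 bp
  [28,35): 7 bp
  [35,43): 8 bp
  [43,63): 20 bp
  [63,71): 8 bp
  [71,78): 7 bp
  [78,89): 11 bp
  [89,98): 9 bp
  [98,110): 12 bp
  [110,115): 5 bp
  [115,120): 5 bp
  [120,131): 11 bp
  [131,139): 8 bp
  [139,159): 20 bp
  [159,177): 18 bp
  [177,195): 18 bp
  [195,199): 4 bp
  [199,217): 18 bp
  [217,229): 12 bp
  [229,240): 11 bp
  [240,244): 4 bp
  [244,249): 5 bp

[2,4,4,5,5,5,5,7,7,8,8,8,9,10,11,11,11,11,12,12,18,18,18,20,20]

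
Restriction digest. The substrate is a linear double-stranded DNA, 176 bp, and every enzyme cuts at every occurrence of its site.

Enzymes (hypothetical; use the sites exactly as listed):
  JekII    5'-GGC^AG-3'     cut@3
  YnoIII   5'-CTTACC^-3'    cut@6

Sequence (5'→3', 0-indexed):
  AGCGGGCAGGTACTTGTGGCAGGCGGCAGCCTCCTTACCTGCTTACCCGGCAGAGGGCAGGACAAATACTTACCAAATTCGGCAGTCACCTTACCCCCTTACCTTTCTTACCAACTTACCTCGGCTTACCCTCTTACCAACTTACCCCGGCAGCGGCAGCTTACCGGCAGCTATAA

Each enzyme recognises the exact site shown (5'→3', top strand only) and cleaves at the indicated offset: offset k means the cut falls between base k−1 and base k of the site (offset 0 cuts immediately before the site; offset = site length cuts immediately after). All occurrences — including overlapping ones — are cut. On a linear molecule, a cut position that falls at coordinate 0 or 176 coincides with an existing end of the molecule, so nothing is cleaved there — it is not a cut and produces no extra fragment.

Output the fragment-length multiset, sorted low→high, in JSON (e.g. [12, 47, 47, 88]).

Per-enzyme occurrences:
  JekII GGCAG/3: at [4, 17, 24, 48, 55, 80, 148, 154, 165] ⇒ [7, 20, 27, 51, 58, 83, 151, 157, 168]
  YnoIII CTTACC/6: at [33, 41, 68, 89, 97, 106, 114, 124, 132, 140, 159] ⇒ [39, 47, 74, 95, 103, 112, 120, 130, 138, 146, 165]

Pooled cuts: [7, 20, 27, 39, 47, 51, 58, 74, 83, 95, 103, 112, 120, 130, 138, 146, 151, 157, 165, 168]

Fragments:
  [0,7): 7 bp
  [7,20): 13 bp
  [20,27): 7 bp
  [27,39): 12 bp
  [39,47): 8 bp
  [47,51): 4 bp
  [51,58): 7 bp
  [58,74): 16 bp
  [74,83): 9 bp
  [83,95): 12 bp
  [95,103): 8 bp
  [103,112): 9 bp
  [112,120): 8 bp
  [120,130): 10 bp
  [130,138): 8 bp
  [138,146): 8 bp
  [146,151): 5 bp
  [151,157): 6 bp
  [157,165): 8 bp
  [165,168): 3 bp
  [168,176): 8 bp

[3,4,5,6,7,7,7,8,8,8,8,8,8,8,9,9,10,12,12,13,16]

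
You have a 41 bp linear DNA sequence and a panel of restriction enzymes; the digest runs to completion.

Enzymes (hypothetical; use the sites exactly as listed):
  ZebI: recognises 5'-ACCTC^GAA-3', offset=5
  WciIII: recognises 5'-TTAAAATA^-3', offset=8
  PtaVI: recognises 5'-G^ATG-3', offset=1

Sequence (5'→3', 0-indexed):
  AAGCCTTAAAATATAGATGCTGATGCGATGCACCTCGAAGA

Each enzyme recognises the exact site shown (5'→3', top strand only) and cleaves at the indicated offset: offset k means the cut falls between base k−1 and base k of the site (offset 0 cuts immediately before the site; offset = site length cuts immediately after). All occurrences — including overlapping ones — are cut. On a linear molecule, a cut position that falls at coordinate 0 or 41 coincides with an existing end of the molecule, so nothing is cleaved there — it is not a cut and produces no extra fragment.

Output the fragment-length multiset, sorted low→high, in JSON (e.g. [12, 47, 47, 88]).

[3,5,5,6,9,13]

Site scan:
  ZebI (ACCTCGAA, off=5): starts [31] → cuts [36]
  WciIII (TTAAAATA, off=8): starts [5] → cuts [13]
  PtaVI (GATG, off=1): starts [15, 21, 26] → cuts [16, 22, 27]

All cut coordinates (distinct, sorted): [13, 16, 22, 27, 36]

Fragments:
  [0,13): 13 bp
  [13,16): 3 bp
  [16,22): 6 bp
  [22,27): 5 bp
  [27,36): 9 bp
  [36,41): 5 bp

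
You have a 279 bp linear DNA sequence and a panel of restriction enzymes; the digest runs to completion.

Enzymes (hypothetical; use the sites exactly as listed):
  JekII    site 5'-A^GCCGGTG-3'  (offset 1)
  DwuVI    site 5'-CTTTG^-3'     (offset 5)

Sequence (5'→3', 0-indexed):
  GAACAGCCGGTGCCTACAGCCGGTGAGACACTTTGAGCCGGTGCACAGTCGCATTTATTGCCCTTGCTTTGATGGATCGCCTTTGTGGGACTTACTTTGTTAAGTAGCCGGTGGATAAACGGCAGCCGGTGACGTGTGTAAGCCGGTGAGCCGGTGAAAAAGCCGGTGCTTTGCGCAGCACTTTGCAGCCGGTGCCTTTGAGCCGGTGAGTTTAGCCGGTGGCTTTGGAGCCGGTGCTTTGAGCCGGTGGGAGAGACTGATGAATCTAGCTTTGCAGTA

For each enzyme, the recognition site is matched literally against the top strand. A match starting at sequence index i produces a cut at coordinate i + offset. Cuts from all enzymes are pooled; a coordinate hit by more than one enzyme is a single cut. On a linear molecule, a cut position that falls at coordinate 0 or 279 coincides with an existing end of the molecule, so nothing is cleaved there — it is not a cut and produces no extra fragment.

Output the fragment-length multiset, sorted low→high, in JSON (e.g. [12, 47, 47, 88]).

Site scan:
  JekII (AGCCGGTG, off=1): starts [4, 17, 35, 105, 123, 140, 148, 160, 186, 200, 213, 228, 241] → cuts [5, 18, 36, 106, 124, 141, 149, 161, 187, 201, 214, 229, 242]
  DwuVI (CTTTG, off=5): starts [30, 66, 80, 94, 168, 180, 195, 222, 236, 269] → cuts [35, 71, 85, 99, 173, 185, 200, 227, 241, 274]

Pooled cuts: [5, 18, 35, 36, 71, 85, 99, 106, 124, 141, 149, 161, 173, 185, 187, 200, 201, 214, 227, 229, 241, 242, 274]

Fragment lengths:
  [0,5): 5 bp
  [5,18): 13 bp
  [18,35): 17 bp
  [35,36): 1 bp
  [36,71): 35 bp
  [71,85): 14 bp
  [85,99): 14 bp
  [99,106): 7 bp
  [106,124): 18 bp
  [124,141): 17 bp
  [141,149): 8 bp
  [149,161): 12 bp
  [161,173): 12 bp
  [173,185): 12 bp
  [185,187): 2 bp
  [187,200): 13 bp
  [200,201): 1 bp
  [201,214): 13 bp
  [214,227): 13 bp
  [227,229): 2 bp
  [229,241): 12 bp
  [241,242): 1 bp
  [242,274): 32 bp
  [274,279): 5 bp

[1,1,1,2,2,5,5,7,8,12,12,12,12,13,13,13,13,14,14,17,17,18,32,35]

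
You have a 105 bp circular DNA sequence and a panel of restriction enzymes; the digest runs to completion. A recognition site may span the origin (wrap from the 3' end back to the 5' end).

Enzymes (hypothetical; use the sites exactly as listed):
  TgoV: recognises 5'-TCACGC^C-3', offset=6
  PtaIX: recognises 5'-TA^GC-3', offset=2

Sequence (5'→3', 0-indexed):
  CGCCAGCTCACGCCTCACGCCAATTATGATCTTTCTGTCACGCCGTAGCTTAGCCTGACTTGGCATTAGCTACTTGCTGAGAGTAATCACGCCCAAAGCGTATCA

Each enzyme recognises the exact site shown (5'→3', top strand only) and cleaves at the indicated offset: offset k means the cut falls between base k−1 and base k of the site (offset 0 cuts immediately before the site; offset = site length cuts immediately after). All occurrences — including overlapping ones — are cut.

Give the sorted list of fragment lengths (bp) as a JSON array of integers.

[4,5,7,10,16,16,23,24]

Site scan:
  TgoV (TCACGCC, off=6): starts [7, 14, 37, 86, 102] → cuts [3, 13, 20, 43, 92]
  PtaIX (TAGC, off=2): starts [45, 50, 66] → cuts [47, 52, 68]

Pooled cuts: [3, 13, 20, 43, 47, 52, 68, 92]

Fragment lengths:
  3→13: 10 bp
  13→20: 7 bp
  20→43: 23 bp
  43→47: 4 bp
  47→52: 5 bp
  52→68: 16 bp
  68→92: 24 bp
  92→3 (wrap): 105-92+3 = 16 bp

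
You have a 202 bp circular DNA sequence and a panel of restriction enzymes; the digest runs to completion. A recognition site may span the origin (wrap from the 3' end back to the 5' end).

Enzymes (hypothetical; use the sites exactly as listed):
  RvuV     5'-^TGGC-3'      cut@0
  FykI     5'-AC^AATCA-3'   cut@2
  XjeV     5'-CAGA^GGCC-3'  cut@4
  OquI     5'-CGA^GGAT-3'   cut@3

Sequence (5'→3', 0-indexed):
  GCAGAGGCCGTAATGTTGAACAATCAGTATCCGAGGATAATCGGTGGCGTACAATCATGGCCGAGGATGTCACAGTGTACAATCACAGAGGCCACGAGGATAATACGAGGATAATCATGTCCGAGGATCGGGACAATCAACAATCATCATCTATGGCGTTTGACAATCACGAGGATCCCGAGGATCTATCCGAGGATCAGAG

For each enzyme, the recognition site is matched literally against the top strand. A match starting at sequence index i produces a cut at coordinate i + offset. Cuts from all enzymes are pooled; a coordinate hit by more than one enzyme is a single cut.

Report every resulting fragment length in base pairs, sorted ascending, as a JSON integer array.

Site scan:
  RvuV (TGGC, off=0): starts [44, 57, 153] → cuts [44, 57, 153]
  FykI (ACAATCA, off=2): starts [19, 50, 78, 132, 139, 162] → cuts [21, 52, 80, 134, 141, 164]
  XjeV (CAGAGGCC, off=4): starts [1, 85] → cuts [5, 89]
  OquI (CGAGGAT, off=3): starts [31, 61, 94, 105, 121, 169, 178, 190] → cuts [34, 64, 97, 108, 124, 172, 181, 193]

All cut coordinates (distinct, sorted): [5, 21, 34, 44, 52, 57, 64, 80, 89, 97, 108, 124, 134, 141, 153, 164, 172, 181, 193]

Fragments:
  5→21: 16 bp
  21→34: 13 bp
  34→44: 10 bp
  44→52: 8 bp
  52→57: 5 bp
  57→64: 7 bp
  64→80: 16 bp
  80→89: 9 bp
  89→97: 8 bp
  97→108: 11 bp
  108→124: 16 bp
  124→134: 10 bp
  134→141: 7 bp
  141→153: 12 bp
  153→164: 11 bp
  164→172: 8 bp
  172→181: 9 bp
  181→193: 12 bp
  193→5 (wrap): 202-193+5 = 14 bp

[5,7,7,8,8,8,9,9,10,10,11,11,12,12,13,14,16,16,16]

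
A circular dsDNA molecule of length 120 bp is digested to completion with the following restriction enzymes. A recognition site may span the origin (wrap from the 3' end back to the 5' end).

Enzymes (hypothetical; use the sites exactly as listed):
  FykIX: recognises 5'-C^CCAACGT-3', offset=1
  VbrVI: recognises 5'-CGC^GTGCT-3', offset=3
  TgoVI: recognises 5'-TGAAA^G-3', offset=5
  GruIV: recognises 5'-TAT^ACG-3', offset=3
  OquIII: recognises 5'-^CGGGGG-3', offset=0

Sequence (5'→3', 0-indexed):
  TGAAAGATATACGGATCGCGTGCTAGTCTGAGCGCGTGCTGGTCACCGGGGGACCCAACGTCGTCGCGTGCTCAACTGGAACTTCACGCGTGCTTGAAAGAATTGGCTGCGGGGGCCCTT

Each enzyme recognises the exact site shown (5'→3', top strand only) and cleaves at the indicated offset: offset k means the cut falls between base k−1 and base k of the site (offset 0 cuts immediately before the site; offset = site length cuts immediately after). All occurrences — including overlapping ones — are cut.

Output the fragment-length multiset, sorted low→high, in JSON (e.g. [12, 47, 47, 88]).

[5,8,9,10,10,11,13,16,16,22]

Scan for sites:
  FykIX (CCCAACGT, off=1): starts [53] → cuts [54]
  VbrVI (CGCGTGCT, off=3): starts [16, 32, 64, 86] → cuts [19, 35, 67, 89]
  TgoVI (TGAAAG, off=5): starts [0, 94] → cuts [5, 99]
  GruIV (TATACG, off=3): starts [7] → cuts [10]
  OquIII (CGGGGG, off=0): starts [46, 109] → cuts [46, 109]

Pooled cuts: [5, 10, 19, 35, 46, 54, 67, 89, 99, 109]

Fragment lengths:
  5→10: 5 bp
  10→19: 9 bp
  19→35: 16 bp
  35→46: 11 bp
  46→54: 8 bp
  54→67: 13 bp
  67→89: 22 bp
  89→99: 10 bp
  99→109: 10 bp
  109→5 (wrap): 120-109+5 = 16 bp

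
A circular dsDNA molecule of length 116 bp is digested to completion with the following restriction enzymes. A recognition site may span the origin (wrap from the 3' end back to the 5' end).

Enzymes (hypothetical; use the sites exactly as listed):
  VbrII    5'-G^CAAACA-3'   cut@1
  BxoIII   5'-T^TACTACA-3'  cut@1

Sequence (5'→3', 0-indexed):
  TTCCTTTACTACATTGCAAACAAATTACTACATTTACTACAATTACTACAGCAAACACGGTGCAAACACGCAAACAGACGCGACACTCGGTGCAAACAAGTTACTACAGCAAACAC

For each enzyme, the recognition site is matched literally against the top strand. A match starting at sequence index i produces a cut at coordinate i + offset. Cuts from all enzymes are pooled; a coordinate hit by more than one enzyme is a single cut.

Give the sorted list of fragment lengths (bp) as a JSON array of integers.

Site scan:
  VbrII GCAAACA/1: at [15, 50, 61, 69, 91, 108] ⇒ [16, 51, 62, 70, 92, 109]
  BxoIII TTACTACA/1: at [5, 24, 33, 42, 100] ⇒ [6, 25, 34, 43, 101]

Pooled cuts: [6, 16, 25, 34, 43, 51, 62, 70, 92, 101, 109]

Fragment lengths:
  6→16: 10 bp
  16→25: 9 bp
  25→34: 9 bp
  34→43: 9 bp
  43→51: 8 bp
  51→62: 11 bp
  62→70: 8 bp
  70→92: 22 bp
  92→101: 9 bp
  101→109: 8 bp
  109→6 (wrap): 116-109+6 = 13 bp

[8,8,8,9,9,9,9,10,11,13,22]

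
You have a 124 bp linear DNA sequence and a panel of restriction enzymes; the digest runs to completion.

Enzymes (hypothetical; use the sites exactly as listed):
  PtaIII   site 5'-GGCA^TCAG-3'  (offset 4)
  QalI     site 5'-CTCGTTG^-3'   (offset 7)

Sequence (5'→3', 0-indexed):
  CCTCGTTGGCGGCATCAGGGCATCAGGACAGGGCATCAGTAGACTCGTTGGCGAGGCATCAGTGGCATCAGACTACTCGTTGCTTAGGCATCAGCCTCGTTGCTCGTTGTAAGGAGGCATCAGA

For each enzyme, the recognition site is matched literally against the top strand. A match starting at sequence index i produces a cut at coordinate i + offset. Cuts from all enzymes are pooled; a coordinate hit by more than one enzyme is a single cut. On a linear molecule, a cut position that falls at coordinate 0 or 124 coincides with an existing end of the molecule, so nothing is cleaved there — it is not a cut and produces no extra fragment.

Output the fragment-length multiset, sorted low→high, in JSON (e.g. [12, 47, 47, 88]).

[5,6,7,8,8,8,8,9,10,12,13,15,15]

Scan for sites:
  PtaIII GGCATCAG/4: at [10, 18, 31, 54, 63, 86, 115] ⇒ [14, 22, 35, 58, 67, 90, 119]
  QalI CTCGTTG/7: at [1, 43, 75, 95, 102] ⇒ [8, 50, 82, 102, 109]

All cut coordinates (distinct, sorted): [8, 14, 22, 35, 50, 58, 67, 82, 90, 102, 109, 119]

Fragments:
  [0,8): 8 bp
  [8,14): 6 bp
  [14,22): 8 bp
  [22,35): 13 bp
  [35,50): 15 bp
  [50,58): 8 bp
  [58,67): 9 bp
  [67,82): 15 bp
  [82,90): 8 bp
  [90,102): 12 bp
  [102,109): 7 bp
  [109,119): 10 bp
  [119,124): 5 bp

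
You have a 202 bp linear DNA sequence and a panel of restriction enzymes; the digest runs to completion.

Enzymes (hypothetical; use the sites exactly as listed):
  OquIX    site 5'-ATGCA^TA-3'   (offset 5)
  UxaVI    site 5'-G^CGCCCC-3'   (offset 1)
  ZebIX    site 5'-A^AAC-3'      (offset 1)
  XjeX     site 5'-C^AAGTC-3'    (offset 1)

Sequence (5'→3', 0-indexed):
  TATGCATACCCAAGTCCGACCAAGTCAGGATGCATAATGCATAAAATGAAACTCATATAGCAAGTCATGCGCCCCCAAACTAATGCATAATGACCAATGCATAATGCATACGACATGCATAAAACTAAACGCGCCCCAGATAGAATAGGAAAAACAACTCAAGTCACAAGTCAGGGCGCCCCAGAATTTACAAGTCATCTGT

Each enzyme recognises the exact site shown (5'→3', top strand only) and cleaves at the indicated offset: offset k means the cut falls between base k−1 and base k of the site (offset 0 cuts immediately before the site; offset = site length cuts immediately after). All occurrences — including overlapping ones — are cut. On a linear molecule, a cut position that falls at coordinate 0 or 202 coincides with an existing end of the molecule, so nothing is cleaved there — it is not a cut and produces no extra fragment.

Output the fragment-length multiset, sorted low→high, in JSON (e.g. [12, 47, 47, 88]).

Per-enzyme occurrences:
  OquIX (ATGCATA, off=5): starts [1, 29, 36, 82, 96, 103, 114] → cuts [6, 34, 41, 87, 101, 108, 119]
  UxaVI (GCGCCCC, off=1): starts [68, 130, 175] → cuts [69, 131, 176]
  ZebIX (AAAC, off=1): starts [48, 76, 121, 126, 151] → cuts [49, 77, 122, 127, 152]
  XjeX (CAAGTC, off=1): starts [10, 20, 60, 159, 166, 190] → cuts [11, 21, 61, 160, 167, 191]

Pooled cuts: [6, 11, 21, 34, 41, 49, 61, 69, 77, 87, 101, 108, 119, 122, 127, 131, 152, 160, 167, 176, 191]

Fragments:
  [0,6): 6 bp
  [6,11): 5 bp
  [11,21): 10 bp
  [21,34): 13 bp
  [34,41): 7 bp
  [41,49): 8 bp
  [49,61): 12 bp
  [61,69): 8 bp
  [69,77): 8 bp
  [77,87): 10 bp
  [87,101): 14 bp
  [101,108): 7 bp
  [108,119): 11 bp
  [119,122): 3 bp
  [122,127): 5 bp
  [127,131): 4 bp
  [131,152): 21 bp
  [152,160): 8 bp
  [160,167): 7 bp
  [167,176): 9 bp
  [176,191): 15 bp
  [191,202): 11 bp

[3,4,5,5,6,7,7,7,8,8,8,8,9,10,10,11,11,12,13,14,15,21]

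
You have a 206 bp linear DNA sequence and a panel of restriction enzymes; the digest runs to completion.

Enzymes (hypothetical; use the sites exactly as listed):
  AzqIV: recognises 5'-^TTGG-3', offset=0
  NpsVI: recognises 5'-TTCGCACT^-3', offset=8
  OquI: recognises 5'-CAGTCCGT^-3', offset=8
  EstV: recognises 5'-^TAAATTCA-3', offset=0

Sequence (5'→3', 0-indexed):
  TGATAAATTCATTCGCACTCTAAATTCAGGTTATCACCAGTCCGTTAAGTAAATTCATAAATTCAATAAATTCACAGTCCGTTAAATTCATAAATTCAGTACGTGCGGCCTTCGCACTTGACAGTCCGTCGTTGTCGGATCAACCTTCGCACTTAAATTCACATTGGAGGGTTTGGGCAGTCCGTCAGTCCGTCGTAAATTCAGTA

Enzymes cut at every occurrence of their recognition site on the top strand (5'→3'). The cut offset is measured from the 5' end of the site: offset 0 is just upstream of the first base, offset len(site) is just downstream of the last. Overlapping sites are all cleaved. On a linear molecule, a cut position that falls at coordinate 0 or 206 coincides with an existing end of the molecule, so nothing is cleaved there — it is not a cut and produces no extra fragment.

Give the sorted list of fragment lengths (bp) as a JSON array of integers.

[1,2,3,4,8,8,8,9,9,10,11,11,13,16,16,24,25,28]

Scan for sites:
  AzqIV (TTGG, off=0): starts [163, 172] → cuts [163, 172]
  NpsVI (TTCGCACT, off=8): starts [11, 110, 145] → cuts [19, 118, 153]
  OquI (CAGTCCGT, off=8): starts [37, 74, 121, 177, 185] → cuts [45, 82, 129, 185, 193]
  EstV (TAAATTCA, off=0): starts [3, 20, 49, 57, 66, 82, 90, 153, 195] → cuts [3, 20, 49, 57, 66, 82, 90, 153, 195]

All cut coordinates (distinct, sorted): [3, 19, 20, 45, 49, 57, 66, 82, 90, 118, 129, 153, 163, 172, 185, 193, 195]

Fragments:
  [0,3): 3 bp
  [3,19): 16 bp
  [19,20): 1 bp
  [20,45): 25 bp
  [45,49): 4 bp
  [49,57): 8 bp
  [57,66): 9 bp
  [66,82): 16 bp
  [82,90): 8 bp
  [90,118): 28 bp
  [118,129): 11 bp
  [129,153): 24 bp
  [153,163): 10 bp
  [163,172): 9 bp
  [172,185): 13 bp
  [185,193): 8 bp
  [193,195): 2 bp
  [195,206): 11 bp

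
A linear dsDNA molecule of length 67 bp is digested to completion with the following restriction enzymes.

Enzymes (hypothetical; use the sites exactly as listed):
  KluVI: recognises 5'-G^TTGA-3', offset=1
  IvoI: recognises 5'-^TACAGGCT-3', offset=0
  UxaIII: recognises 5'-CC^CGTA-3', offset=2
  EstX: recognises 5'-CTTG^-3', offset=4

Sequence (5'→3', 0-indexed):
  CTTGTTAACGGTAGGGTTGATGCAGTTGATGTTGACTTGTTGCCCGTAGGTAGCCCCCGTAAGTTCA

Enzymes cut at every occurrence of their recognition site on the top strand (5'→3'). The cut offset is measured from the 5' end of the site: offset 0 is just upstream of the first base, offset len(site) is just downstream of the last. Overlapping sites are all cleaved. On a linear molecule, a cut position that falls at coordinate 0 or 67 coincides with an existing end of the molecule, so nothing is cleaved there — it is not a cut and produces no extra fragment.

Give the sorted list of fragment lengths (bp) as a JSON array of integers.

[4,5,6,8,9,10,12,13]

Scan for sites:
  KluVI (GTTGA, off=1): starts [15, 24, 30] → cuts [16, 25, 31]
  IvoI (TACAGGCT, off=0): no sites
  UxaIII (CCCGTA, off=2): starts [42, 55] → cuts [44, 57]
  EstX (CTTG, off=4): starts [0, 35] → cuts [4, 39]

All cut coordinates (distinct, sorted): [4, 16, 25, 31, 39, 44, 57]

Fragment lengths:
  [0,4): 4 bp
  [4,16): 12 bp
  [16,25): 9 bp
  [25,31): 6 bp
  [31,39): 8 bp
  [39,44): 5 bp
  [44,57): 13 bp
  [57,67): 10 bp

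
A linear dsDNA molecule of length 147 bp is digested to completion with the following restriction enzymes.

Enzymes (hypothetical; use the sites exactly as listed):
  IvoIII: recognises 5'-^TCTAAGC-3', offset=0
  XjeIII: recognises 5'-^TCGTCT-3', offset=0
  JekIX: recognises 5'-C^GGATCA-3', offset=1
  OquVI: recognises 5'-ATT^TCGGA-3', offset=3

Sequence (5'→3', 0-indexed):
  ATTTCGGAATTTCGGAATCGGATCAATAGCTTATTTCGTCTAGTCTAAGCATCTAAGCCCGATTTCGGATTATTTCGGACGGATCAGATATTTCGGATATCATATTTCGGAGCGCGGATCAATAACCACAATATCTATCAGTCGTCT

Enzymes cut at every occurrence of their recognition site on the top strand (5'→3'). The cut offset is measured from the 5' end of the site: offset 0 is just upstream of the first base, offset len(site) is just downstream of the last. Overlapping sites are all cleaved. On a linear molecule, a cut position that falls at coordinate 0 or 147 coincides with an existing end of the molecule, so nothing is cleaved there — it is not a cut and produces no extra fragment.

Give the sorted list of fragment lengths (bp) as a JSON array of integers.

[3,6,6,8,8,8,8,9,10,12,13,14,16,26]

Per-enzyme occurrences:
  IvoIII (TCTAAGC, off=0): starts [43, 51] → cuts [43, 51]
  XjeIII (TCGTCT, off=0): starts [35, 141] → cuts [35, 141]
  JekIX (CGGATCA, off=1): starts [18, 79, 114] → cuts [19, 80, 115]
  OquVI (ATTTCGGA, off=3): starts [0, 8, 61, 71, 89, 103] → cuts [3, 11, 64, 74, 92, 106]

Pooled cuts: [3, 11, 19, 35, 43, 51, 64, 74, 80, 92, 106, 115, 141]

Fragment lengths:
  [0,3): 3 bp
  [3,11): 8 bp
  [11,19): 8 bp
  [19,35): 16 bp
  [35,43): 8 bp
  [43,51): 8 bp
  [51,64): 13 bp
  [64,74): 10 bp
  [74,80): 6 bp
  [80,92): 12 bp
  [92,106): 14 bp
  [106,115): 9 bp
  [115,141): 26 bp
  [141,147): 6 bp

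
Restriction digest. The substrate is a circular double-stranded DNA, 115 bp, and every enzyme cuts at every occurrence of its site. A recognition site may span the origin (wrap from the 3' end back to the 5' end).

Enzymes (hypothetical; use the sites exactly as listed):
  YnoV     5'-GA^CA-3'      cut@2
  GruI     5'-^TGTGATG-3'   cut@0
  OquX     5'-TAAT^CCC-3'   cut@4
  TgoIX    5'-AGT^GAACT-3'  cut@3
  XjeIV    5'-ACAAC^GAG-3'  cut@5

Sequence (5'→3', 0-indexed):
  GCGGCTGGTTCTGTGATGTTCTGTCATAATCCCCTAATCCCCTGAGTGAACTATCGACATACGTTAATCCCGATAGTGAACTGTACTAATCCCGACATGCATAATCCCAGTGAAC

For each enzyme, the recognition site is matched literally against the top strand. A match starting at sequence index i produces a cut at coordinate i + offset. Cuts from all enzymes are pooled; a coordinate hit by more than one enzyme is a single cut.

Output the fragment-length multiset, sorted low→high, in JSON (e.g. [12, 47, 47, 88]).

Site scan:
  YnoV (GACA, off=2): starts [55, 93] → cuts [57, 95]
  GruI (TGTGATG, off=0): starts [11] → cuts [11]
  OquX (TAATCCC, off=4): starts [26, 34, 64, 86, 101] → cuts [30, 38, 68, 90, 105]
  TgoIX (AGTGAACT, off=3): starts [44, 74] → cuts [47, 77]
  XjeIV (ACAACGAG, off=5): no sites

Pooled cuts: [11, 30, 38, 47, 57, 68, 77, 90, 95, 105]

Fragments:
  11→30: 19 bp
  30→38: 8 bp
  38→47: 9 bp
  47→57: 10 bp
  57→68: 11 bp
  68→77: 9 bp
  77→90: 13 bp
  90→95: 5 bp
  95→105: 10 bp
  105→11 (wrap): 115-105+11 = 21 bp

[5,8,9,9,10,10,11,13,19,21]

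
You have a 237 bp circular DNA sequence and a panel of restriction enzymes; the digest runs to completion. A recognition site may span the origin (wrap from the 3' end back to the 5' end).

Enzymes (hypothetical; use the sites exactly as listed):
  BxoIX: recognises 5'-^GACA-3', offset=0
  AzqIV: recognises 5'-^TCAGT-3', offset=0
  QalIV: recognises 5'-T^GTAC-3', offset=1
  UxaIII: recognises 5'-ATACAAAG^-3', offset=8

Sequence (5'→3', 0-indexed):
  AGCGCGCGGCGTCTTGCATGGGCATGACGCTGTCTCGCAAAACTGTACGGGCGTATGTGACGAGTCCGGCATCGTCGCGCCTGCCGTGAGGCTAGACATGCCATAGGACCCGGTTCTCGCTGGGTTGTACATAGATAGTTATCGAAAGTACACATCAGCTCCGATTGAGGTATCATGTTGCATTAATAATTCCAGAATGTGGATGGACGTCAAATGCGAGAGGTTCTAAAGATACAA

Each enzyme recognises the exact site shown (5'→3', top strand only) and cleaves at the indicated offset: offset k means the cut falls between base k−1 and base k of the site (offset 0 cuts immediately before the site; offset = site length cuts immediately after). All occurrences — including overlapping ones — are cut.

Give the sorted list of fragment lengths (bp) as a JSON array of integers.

Per-enzyme occurrences:
  BxoIX (GACA, off=0): starts [94] → cuts [94]
  AzqIV (TCAGT, off=0): no sites
  QalIV (TGTAC, off=1): starts [43, 125] → cuts [44, 126]
  UxaIII (ATACAAAG, off=8): starts [231] → cuts [2]

Pooled cuts: [2, 44, 94, 126]

Fragment lengths:
  2→44: 42 bp
  44→94: 50 bp
  94→126: 32 bp
  126→2 (wrap): 237-126+2 = 113 bp

[32,42,50,113]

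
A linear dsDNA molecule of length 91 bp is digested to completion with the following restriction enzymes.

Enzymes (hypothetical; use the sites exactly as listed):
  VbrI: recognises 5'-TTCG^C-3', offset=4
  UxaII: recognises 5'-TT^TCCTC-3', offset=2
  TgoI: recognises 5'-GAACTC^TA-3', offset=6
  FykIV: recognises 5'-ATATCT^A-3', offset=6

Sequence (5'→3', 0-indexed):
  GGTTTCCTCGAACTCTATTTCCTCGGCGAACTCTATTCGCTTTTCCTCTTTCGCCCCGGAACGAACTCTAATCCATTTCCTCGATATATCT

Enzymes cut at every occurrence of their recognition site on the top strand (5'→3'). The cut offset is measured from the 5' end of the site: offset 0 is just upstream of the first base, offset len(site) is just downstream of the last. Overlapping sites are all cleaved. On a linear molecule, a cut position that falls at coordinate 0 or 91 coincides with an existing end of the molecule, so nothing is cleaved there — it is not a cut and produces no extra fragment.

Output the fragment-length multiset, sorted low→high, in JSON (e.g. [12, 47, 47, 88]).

Per-enzyme occurrences:
  VbrI (TTCGC, off=4): starts [35, 49] → cuts [39, 53]
  UxaII (TTTCCTC, off=2): starts [2, 17, 41, 75] → cuts [4, 19, 43, 77]
  TgoI (GAACTCTA, off=6): starts [9, 27, 62] → cuts [15, 33, 68]
  FykIV (ATATCTA, off=6): no sites

All cut coordinates (distinct, sorted): [4, 15, 19, 33, 39, 43, 53, 68, 77]

Fragment lengths:
  [0,4): 4 bp
  [4,15): 11 bp
  [15,19): 4 bp
  [19,33): 14 bp
  [33,39): 6 bp
  [39,43): 4 bp
  [43,53): 10 bp
  [53,68): 15 bp
  [68,77): 9 bp
  [77,91): 14 bp

[4,4,4,6,9,10,11,14,14,15]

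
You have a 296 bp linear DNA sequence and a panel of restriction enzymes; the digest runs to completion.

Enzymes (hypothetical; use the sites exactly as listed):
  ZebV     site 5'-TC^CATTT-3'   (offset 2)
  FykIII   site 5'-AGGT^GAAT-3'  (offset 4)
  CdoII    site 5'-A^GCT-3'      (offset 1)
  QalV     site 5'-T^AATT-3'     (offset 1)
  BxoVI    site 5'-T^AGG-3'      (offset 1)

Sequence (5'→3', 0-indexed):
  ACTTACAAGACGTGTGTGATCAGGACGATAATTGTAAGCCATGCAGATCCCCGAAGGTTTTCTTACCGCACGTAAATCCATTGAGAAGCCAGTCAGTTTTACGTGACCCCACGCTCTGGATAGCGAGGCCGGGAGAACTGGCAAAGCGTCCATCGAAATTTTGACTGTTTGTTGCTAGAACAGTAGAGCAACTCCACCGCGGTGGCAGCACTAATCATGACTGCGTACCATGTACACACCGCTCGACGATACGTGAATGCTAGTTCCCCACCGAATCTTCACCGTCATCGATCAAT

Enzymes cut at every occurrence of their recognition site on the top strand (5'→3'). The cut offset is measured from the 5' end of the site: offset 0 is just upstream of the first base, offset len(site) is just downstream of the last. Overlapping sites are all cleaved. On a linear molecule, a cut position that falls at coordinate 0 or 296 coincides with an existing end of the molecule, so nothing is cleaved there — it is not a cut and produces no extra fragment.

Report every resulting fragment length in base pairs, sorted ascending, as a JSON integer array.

[29,267]

Scan for sites:
  ZebV (TCCATTT, off=2): no sites
  FykIII (AGGTGAAT, off=4): no sites
  CdoII (AGCT, off=1): no sites
  QalV TAATT/1: at [28] ⇒ [29]
  BxoVI (TAGG, off=1): no sites

All cut coordinates (distinct, sorted): [29]

Fragments:
  [0,29): 29 bp
  [29,296): 267 bp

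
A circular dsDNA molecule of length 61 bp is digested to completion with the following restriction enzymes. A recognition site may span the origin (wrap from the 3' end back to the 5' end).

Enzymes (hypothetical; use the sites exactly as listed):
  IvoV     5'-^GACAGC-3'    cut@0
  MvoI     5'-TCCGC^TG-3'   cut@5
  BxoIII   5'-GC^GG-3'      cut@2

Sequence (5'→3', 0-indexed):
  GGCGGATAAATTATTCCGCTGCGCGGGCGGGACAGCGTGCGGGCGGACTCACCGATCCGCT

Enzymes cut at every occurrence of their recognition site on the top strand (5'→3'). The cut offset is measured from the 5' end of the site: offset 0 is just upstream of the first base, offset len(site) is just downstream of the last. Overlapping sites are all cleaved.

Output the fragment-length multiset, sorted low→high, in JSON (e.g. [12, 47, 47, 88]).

[2,4,4,4,5,10,16,16]

Per-enzyme occurrences:
  IvoV (GACAGC, off=0): starts [30] → cuts [30]
  MvoI (TCCGCTG, off=5): starts [14, 55] → cuts [19, 60]
  BxoIII (GCGG, off=2): starts [1, 22, 26, 38, 42] → cuts [3, 24, 28, 40, 44]

Pooled cuts: [3, 19, 24, 28, 30, 40, 44, 60]

Fragments:
  3→19: 16 bp
  19→24: 5 bp
  24→28: 4 bp
  28→30: 2 bp
  30→40: 10 bp
  40→44: 4 bp
  44→60: 16 bp
  60→3 (wrap): 61-60+3 = 4 bp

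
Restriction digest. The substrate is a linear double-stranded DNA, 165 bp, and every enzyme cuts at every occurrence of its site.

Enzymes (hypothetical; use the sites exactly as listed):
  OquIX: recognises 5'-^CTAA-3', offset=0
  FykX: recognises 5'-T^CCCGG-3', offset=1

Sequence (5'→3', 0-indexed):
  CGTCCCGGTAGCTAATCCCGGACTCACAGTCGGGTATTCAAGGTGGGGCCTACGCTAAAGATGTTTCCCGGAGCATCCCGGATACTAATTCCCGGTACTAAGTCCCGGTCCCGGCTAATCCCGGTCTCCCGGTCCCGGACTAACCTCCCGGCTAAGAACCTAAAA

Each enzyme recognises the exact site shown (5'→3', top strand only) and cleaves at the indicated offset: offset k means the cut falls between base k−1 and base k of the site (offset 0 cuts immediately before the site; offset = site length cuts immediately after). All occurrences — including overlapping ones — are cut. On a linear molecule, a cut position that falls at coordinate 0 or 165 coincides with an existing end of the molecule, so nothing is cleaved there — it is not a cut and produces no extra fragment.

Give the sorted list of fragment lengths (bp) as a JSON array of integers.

[3,5,5,5,5,6,6,6,6,6,6,7,7,8,8,8,8,10,12,38]

Site scan:
  OquIX CTAA/0: at [11, 54, 84, 97, 114, 139, 151, 159] ⇒ [11, 54, 84, 97, 114, 139, 151, 159]
  FykX TCCCGG/1: at [2, 15, 65, 75, 89, 102, 108, 118, 126, 132, 145] ⇒ [3, 16, 66, 76, 90, 103, 109, 119, 127, 133, 146]

Pooled cuts: [3, 11, 16, 54, 66, 76, 84, 90, 97, 103, 109, 114, 119, 127, 133, 139, 146, 151, 159]

Fragment lengths:
  [0,3): 3 bp
  [3,11): 8 bp
  [11,16): 5 bp
  [16,54): 38 bp
  [54,66): 12 bp
  [66,76): 10 bp
  [76,84): 8 bp
  [84,90): 6 bp
  [90,97): 7 bp
  [97,103): 6 bp
  [103,109): 6 bp
  [109,114): 5 bp
  [114,119): 5 bp
  [119,127): 8 bp
  [127,133): 6 bp
  [133,139): 6 bp
  [139,146): 7 bp
  [146,151): 5 bp
  [151,159): 8 bp
  [159,165): 6 bp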